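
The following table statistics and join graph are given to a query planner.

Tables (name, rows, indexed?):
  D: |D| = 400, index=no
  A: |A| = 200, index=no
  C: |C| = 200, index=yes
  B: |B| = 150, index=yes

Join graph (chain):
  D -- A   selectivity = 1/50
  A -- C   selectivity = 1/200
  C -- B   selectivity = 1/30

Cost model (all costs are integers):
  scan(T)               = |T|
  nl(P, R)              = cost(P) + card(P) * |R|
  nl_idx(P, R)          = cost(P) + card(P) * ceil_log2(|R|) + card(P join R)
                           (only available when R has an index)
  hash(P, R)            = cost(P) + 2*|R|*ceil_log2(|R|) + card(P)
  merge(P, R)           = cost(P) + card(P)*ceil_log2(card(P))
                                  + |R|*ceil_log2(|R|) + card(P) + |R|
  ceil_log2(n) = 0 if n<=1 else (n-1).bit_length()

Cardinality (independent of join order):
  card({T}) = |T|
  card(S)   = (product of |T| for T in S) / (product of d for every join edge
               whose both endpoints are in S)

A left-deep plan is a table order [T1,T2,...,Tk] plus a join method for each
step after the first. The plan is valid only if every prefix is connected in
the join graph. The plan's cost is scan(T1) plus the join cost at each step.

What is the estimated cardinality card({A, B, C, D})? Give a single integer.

8000

Tables in S: A(200), B(150), C(200), D(400)
Edges inside S: D-A(d=50), A-C(d=200), C-B(d=30)
numerator = 200 * 150 * 200 * 400 = 2400000000
denominator = 50 * 200 * 30 = 300000
card(S) = 2400000000 / 300000 = 8000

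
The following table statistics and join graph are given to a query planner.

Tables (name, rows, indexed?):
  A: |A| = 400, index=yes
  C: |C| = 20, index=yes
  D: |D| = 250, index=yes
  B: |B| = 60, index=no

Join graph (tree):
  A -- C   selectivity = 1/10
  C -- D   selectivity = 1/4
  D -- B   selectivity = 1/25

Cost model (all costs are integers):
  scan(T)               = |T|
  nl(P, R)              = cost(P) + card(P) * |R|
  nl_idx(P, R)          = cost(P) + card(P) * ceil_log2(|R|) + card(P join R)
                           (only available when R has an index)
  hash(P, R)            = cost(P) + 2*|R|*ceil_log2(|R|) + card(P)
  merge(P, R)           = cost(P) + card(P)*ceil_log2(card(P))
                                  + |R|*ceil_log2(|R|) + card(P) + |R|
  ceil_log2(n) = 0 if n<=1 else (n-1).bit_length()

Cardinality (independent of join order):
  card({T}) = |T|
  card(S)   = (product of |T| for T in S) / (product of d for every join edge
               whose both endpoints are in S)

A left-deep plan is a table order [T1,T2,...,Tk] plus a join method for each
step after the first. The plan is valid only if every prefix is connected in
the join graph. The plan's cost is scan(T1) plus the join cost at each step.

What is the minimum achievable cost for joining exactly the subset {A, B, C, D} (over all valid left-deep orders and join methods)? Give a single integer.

12140

Selinger DP over subsets of {A,B,C,D}:
  {A}: scan cost=400, card=400
  {C}: scan cost=20, card=20
  {D}: scan cost=250, card=250
  {B}: scan cost=60, card=60
  {AC}: card=800; try (C,hash)→1000, (A,nl_idx)→1000, (C,nl_idx)→3200, (A,merge)→4140, (C,merge)→4520, (A,hash)→7240 …(+2); best=1000 via (C,hash)
  {CD}: card=1250; try (C,hash)→700, (D,nl_idx)→1430, (D,merge)→2390, (C,merge)→2620, (C,nl_idx)→2750, (D,hash)→4040 …(+2); best=700 via (C,hash)
  {BD}: card=600; try (D,nl_idx)→1140, (B,hash)→1220, (D,merge)→2730, (B,merge)→2920, (D,hash)→4120, (D,nl)→15060 …(+1); best=1140 via (D,nl_idx)
  {ACD}: card=50000; try (D,hash)→5800, (A,hash)→9150, (D,merge)→12050, (A,merge)→19700, (D,nl_idx)→57400, (A,nl_idx)→61950 …(+2); best=5800 via (D,hash)
  {BCD}: card=3000; try (C,hash)→1940, (B,hash)→2670, (C,nl_idx)→7140, (C,merge)→7860, (C,nl)→13140, (B,merge)→16120 …(+1); best=1940 via (C,hash)
  {ABCD}: card=120000; try (A,hash)→12140, (A,merge)→44940, (B,hash)→56520, (A,nl_idx)→148940, (B,merge)→856220, (A,nl)→1201940 …(+1); best=12140 via (A,hash)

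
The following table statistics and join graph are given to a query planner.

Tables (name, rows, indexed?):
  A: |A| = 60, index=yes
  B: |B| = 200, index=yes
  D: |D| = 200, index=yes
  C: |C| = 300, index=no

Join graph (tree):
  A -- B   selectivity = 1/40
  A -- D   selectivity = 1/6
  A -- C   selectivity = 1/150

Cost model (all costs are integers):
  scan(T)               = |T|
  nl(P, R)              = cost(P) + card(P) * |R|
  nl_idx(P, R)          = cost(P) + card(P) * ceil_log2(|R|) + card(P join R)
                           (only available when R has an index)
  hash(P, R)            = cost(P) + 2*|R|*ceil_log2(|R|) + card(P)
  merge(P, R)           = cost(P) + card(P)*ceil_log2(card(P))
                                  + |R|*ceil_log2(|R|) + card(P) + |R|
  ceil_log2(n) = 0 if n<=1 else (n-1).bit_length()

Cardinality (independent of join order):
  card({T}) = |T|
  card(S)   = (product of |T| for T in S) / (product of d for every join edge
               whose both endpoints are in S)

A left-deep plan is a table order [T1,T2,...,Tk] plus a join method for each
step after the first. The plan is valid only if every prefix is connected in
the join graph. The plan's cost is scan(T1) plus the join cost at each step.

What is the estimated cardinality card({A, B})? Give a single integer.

Tables in S: A(60), B(200)
Edges inside S: A-B(d=40)
numerator = 60 * 200 = 12000
denominator = 40 = 40
card(S) = 12000 / 40 = 300

300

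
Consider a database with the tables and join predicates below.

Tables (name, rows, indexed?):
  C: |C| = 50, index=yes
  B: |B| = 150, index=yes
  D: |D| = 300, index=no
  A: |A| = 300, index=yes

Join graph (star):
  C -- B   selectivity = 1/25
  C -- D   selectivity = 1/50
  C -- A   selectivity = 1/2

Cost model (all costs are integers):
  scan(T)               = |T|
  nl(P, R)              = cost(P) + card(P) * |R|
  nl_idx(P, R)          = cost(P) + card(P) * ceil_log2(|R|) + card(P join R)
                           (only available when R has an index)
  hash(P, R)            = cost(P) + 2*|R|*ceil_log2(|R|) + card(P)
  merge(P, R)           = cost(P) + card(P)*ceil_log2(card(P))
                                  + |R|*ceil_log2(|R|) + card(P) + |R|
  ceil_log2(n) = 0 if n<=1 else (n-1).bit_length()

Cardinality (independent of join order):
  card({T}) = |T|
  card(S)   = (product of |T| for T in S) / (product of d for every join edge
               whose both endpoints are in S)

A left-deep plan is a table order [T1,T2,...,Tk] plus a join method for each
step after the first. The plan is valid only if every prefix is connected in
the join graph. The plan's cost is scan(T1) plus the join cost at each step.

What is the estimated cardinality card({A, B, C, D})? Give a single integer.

Tables in S: A(300), B(150), C(50), D(300)
Edges inside S: C-B(d=25), C-D(d=50), C-A(d=2)
numerator = 300 * 150 * 50 * 300 = 675000000
denominator = 25 * 50 * 2 = 2500
card(S) = 675000000 / 2500 = 270000

270000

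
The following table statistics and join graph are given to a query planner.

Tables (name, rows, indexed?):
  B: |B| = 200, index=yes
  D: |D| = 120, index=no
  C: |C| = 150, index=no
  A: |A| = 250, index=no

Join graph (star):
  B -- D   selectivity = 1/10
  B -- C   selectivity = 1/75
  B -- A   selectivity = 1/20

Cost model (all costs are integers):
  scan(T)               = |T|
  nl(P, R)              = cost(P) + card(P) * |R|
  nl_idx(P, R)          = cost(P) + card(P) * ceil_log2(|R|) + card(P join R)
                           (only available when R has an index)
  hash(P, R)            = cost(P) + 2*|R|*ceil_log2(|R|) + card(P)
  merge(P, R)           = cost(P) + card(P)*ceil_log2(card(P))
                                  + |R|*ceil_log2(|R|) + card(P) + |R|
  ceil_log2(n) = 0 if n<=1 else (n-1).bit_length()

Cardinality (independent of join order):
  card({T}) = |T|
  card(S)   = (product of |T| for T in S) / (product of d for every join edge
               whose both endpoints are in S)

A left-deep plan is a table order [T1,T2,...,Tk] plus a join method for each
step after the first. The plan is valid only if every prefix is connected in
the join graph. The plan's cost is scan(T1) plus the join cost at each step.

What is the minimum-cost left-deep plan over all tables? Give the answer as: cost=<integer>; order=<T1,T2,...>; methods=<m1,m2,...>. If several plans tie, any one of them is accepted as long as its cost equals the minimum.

Selinger DP (subsets sized 1..n):
  {B}: scan cost=200, card=200
  {D}: scan cost=120, card=120
  {C}: scan cost=150, card=150
  {A}: scan cost=250, card=250
  {BD}: card=2400; try (D,hash)→2080, (B,merge)→2880, (D,merge)→2960, (B,hash)→3440, (B,nl_idx)→3480, (B,nl)→24120 …(+1); best=2080 via (D,hash)
  {BC}: card=400; try (B,nl_idx)→1750, (C,hash)→2800, (B,merge)→3300, (C,merge)→3350, (B,hash)→3500, (B,nl)→30150 …(+1); best=1750 via (B,nl_idx)
  {AB}: card=2500; try (B,hash)→3700, (A,merge)→4250, (B,merge)→4300, (A,hash)→4400, (B,nl_idx)→4750, (A,nl)→50200 …(+1); best=3700 via (B,hash)
  {BCD}: card=4800; try (D,hash)→3830, (D,merge)→6710, (C,hash)→6880, (C,merge)→34630, (D,nl)→49750, (C,nl)→362080; best=3830 via (D,hash)
  {ABD}: card=30000; try (D,hash)→7880, (A,hash)→8480, (A,merge)→35530, (D,merge)→37160, (D,nl)→303700, (A,nl)→602080; best=7880 via (D,hash)
  {ABC}: card=5000; try (A,hash)→6150, (A,merge)→8000, (C,hash)→8600, (C,merge)→37550, (A,nl)→101750, (C,nl)→378700; best=6150 via (A,hash)
  {ABCD}: card=60000; try (A,hash)→12630, (D,hash)→12830, (C,hash)→40280, (A,merge)→73280, (D,merge)→77110, (C,merge)→489230 …(+3); best=12630 via (A,hash)

cost=12630; order=C,B,D,A; methods=nl_idx,hash,hash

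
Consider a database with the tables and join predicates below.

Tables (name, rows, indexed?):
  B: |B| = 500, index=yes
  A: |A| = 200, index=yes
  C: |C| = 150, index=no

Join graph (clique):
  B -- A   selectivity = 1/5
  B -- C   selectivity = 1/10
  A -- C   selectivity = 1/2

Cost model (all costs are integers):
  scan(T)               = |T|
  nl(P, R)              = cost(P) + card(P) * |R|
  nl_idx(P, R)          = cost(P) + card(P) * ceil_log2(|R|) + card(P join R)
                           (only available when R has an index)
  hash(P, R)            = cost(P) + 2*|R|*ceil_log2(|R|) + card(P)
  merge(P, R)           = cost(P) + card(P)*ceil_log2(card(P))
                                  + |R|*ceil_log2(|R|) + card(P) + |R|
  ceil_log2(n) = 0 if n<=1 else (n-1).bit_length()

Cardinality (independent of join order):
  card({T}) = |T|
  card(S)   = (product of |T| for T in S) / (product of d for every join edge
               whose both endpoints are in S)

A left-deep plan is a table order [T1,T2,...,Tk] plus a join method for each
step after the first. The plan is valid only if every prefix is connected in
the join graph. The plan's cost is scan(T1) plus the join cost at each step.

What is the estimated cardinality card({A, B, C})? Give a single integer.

Tables in S: A(200), B(500), C(150)
Edges inside S: B-A(d=5), B-C(d=10), A-C(d=2)
numerator = 200 * 500 * 150 = 15000000
denominator = 5 * 10 * 2 = 100
card(S) = 15000000 / 100 = 150000

150000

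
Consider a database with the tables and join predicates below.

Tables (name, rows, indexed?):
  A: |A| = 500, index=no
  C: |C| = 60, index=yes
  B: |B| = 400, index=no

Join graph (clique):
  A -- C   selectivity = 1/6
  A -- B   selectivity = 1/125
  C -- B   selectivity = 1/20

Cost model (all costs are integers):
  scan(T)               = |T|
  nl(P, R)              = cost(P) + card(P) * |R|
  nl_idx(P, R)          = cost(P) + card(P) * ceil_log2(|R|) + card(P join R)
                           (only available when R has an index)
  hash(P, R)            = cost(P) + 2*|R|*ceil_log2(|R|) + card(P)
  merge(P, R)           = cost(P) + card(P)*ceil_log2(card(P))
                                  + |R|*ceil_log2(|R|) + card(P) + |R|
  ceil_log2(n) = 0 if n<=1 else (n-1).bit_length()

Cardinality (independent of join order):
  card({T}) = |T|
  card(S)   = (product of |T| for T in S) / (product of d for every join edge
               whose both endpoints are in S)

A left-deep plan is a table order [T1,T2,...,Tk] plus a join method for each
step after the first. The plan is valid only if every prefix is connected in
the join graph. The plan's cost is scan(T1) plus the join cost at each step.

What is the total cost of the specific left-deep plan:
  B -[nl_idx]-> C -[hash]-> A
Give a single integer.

14200

step 1: scan B: cost=400, card=400
step 2: join C via nl_idx
    card(P join C) = 400*60/(20) = 1200
    cost = 400 + 400*6 + 1200 = 4000
step 3: join A via hash
    card(P join A) = 1200*500/(6*125) = 800
    cost = 4000 + 2*500*9 + 1200 = 14200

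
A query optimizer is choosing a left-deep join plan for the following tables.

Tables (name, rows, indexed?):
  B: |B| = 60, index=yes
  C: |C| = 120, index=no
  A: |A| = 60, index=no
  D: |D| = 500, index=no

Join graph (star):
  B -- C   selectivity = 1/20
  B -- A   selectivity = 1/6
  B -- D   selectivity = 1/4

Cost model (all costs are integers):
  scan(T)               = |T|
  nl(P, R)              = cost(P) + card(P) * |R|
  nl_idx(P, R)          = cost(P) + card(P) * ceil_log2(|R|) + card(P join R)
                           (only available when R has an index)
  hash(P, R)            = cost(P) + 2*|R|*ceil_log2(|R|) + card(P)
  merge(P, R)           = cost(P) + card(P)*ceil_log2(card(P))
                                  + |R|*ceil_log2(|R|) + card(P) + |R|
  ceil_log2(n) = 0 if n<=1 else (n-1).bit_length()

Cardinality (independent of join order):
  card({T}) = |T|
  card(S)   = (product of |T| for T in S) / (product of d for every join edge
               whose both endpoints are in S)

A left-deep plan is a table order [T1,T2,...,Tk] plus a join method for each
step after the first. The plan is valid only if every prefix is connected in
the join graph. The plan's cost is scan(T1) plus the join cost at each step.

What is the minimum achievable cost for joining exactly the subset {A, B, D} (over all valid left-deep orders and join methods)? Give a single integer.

Selinger DP over subsets of {A,B,D}:
  {B}: scan cost=60, card=60
  {A}: scan cost=60, card=60
  {D}: scan cost=500, card=500
  {AB}: card=600; try (B,hash)→840, (A,hash)→840, (B,merge)→900, (A,merge)→900, (B,nl_idx)→1020, (B,nl)→3660 …(+1); best=840 via (B,hash)
  {BD}: card=7500; try (B,hash)→1720, (D,merge)→5480, (B,merge)→5920, (D,hash)→9120, (B,nl_idx)→11000, (D,nl)→30060 …(+1); best=1720 via (B,hash)
  {ABD}: card=75000; try (A,hash)→9940, (D,hash)→10440, (D,merge)→12440, (A,merge)→107140, (D,nl)→300840, (A,nl)→451720; best=9940 via (A,hash)

9940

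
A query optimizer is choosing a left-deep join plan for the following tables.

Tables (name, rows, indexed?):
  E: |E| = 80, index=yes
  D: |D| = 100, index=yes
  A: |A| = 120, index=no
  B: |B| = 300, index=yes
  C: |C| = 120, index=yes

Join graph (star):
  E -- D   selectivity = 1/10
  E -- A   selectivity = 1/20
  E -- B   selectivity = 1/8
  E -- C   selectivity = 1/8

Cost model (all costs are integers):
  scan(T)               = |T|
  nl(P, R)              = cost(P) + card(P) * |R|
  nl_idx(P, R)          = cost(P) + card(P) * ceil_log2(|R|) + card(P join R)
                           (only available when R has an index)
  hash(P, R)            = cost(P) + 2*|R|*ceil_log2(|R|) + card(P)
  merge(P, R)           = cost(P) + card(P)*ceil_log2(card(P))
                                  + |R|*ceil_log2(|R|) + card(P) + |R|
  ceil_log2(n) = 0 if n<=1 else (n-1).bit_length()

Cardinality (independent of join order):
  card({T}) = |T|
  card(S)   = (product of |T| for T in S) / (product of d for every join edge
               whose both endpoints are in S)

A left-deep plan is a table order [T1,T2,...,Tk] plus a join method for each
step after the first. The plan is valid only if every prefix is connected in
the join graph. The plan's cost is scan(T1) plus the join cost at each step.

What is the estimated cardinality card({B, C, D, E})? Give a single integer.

450000

Tables in S: B(300), C(120), D(100), E(80)
Edges inside S: E-D(d=10), E-B(d=8), E-C(d=8)
numerator = 300 * 120 * 100 * 80 = 288000000
denominator = 10 * 8 * 8 = 640
card(S) = 288000000 / 640 = 450000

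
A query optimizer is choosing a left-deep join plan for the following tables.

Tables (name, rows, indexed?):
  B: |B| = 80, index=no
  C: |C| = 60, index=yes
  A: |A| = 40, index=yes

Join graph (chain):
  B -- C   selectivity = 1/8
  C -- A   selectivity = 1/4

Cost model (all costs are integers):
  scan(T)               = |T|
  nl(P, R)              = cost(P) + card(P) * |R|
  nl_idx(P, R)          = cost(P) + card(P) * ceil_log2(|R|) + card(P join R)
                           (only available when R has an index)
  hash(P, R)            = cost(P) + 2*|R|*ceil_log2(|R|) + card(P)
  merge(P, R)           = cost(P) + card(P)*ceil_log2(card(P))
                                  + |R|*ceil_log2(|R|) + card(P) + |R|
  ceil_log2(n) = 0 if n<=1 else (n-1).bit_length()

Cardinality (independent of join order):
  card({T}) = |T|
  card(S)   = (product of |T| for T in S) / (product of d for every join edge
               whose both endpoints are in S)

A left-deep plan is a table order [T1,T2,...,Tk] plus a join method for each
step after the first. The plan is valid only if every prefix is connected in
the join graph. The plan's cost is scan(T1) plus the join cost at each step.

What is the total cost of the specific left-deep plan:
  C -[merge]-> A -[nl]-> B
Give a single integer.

step 1: scan C: cost=60, card=60
step 2: join A via merge
    card(P join A) = 60*40/(4) = 600
    cost = 60 + 60*6 + 40*6 + 60 + 40 = 760
step 3: join B via nl
    card(P join B) = 600*80/(8) = 6000
    cost = 760 + 600*80 = 48760

48760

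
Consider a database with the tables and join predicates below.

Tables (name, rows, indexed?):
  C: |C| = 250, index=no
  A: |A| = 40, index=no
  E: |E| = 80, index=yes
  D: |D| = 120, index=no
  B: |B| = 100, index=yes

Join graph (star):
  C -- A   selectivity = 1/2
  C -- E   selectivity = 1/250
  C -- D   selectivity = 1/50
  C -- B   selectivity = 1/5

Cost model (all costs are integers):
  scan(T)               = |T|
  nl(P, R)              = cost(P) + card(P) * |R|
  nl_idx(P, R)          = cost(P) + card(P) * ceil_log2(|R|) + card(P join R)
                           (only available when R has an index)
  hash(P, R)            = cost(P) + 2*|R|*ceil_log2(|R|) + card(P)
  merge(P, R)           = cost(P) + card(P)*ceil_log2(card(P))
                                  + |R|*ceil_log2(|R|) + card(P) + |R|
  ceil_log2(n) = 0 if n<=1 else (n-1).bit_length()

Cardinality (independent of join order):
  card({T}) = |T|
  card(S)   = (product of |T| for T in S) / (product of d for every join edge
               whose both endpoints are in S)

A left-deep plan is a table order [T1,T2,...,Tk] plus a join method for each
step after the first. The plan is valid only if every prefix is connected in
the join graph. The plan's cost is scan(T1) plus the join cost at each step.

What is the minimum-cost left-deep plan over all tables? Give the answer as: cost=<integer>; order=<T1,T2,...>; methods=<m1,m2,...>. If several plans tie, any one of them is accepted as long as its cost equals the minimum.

Selinger DP (subsets sized 1..n):
  {C}: scan cost=250, card=250
  {A}: scan cost=40, card=40
  {E}: scan cost=80, card=80
  {D}: scan cost=120, card=120
  {B}: scan cost=100, card=100
  {AC}: card=5000; try (A,hash)→980, (C,merge)→2570, (A,merge)→2780, (C,hash)→4080, (C,nl)→10040, (A,nl)→10250; best=980 via (A,hash)
  {CE}: card=80; try (E,hash)→1620, (E,nl_idx)→2080, (C,merge)→2970, (E,merge)→3140, (C,hash)→4160, (C,nl)→20080 …(+1); best=1620 via (E,hash)
  {CD}: card=600; try (D,hash)→2180, (C,merge)→3330, (D,merge)→3460, (C,hash)→4240, (C,nl)→30120, (D,nl)→30250; best=2180 via (D,hash)
  {BC}: card=5000; try (B,hash)→1900, (C,merge)→3150, (B,merge)→3300, (C,hash)→4200, (B,nl_idx)→7000, (C,nl)→25100 …(+1); best=1900 via (B,hash)
  {ACE}: card=1600; try (A,hash)→2180, (A,merge)→2540, (A,nl)→4820, (E,hash)→7100, (E,nl_idx)→37580, (E,merge)→71620 …(+1); best=2180 via (A,hash)
  {ACD}: card=12000; try (A,hash)→3260, (D,hash)→7660, (A,merge)→9060, (A,nl)→26180, (D,merge)→71940, (D,nl)→600980; best=3260 via (A,hash)
  {ABC}: card=100000; try (B,hash)→7380, (A,hash)→7380, (B,merge)→71780, (A,merge)→72180, (B,nl_idx)→135980, (A,nl)→201900 …(+1); best=7380 via (B,hash)
  {CDE}: card=192; try (D,merge)→3220, (D,hash)→3380, (E,hash)→3900, (E,nl_idx)→6572, (E,merge)→9420, (D,nl)→11220 …(+1); best=3220 via (D,merge)
  {BCE}: card=1600; try (B,merge)→3060, (B,hash)→3100, (B,nl_idx)→3780, (E,hash)→8020, (B,nl)→9620, (E,nl_idx)→38500 …(+2); best=3060 via (B,merge)
  {BCD}: card=12000; try (B,hash)→4180, (D,hash)→8580, (B,merge)→9580, (B,nl_idx)→18380, (B,nl)→62180, (D,merge)→72860 …(+1); best=4180 via (B,hash)
  {ACDE}: card=3840; try (A,hash)→3892, (A,merge)→5228, (D,hash)→5460, (A,nl)→10900, (E,hash)→16380, (D,merge)→22340 …(+4); best=3892 via (A,hash)
  {ABCE}: card=32000; try (A,hash)→5140, (B,hash)→5180, (B,merge)→22180, (A,merge)→22540, (B,nl_idx)→45380, (A,nl)→67060 …(+5); best=5140 via (A,hash)
  {ABCD}: card=240000; try (B,hash)→16660, (A,hash)→16660, (D,hash)→109060, (B,merge)→184060, (A,merge)→184460, (B,nl_idx)→327260 …(+4); best=16660 via (B,hash)
  {BCDE}: card=3840; try (B,hash)→4812, (B,merge)→5748, (D,hash)→6340, (B,nl_idx)→8404, (E,hash)→17300, (B,nl)→22420 …(+5); best=4812 via (B,hash)
  {ABCDE}: card=76800; try (B,hash)→9132, (A,hash)→9132, (D,hash)→38820, (B,merge)→54612, (A,merge)→55012, (B,nl_idx)→107572 …(+8); best=9132 via (B,hash)

cost=9132; order=C,E,D,A,B; methods=hash,merge,hash,hash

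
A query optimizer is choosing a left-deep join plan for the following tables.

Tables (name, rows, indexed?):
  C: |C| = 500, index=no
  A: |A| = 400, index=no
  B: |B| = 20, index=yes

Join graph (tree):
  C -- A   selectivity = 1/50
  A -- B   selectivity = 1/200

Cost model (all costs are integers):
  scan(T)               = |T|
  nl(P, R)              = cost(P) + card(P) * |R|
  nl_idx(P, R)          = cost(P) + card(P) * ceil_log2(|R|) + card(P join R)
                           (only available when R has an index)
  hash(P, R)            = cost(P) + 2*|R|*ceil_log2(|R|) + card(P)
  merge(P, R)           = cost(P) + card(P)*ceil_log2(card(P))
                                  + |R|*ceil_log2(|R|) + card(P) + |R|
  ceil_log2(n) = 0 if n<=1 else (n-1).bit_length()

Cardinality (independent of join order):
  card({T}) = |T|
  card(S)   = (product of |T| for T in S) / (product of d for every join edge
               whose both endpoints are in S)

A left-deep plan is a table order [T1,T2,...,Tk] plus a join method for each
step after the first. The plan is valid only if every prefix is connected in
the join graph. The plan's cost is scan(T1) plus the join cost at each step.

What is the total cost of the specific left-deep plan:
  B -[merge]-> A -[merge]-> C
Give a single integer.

9420

step 1: scan B: cost=20, card=20
step 2: join A via merge
    card(P join A) = 20*400/(200) = 40
    cost = 20 + 20*5 + 400*9 + 20 + 400 = 4140
step 3: join C via merge
    card(P join C) = 40*500/(50) = 400
    cost = 4140 + 40*6 + 500*9 + 40 + 500 = 9420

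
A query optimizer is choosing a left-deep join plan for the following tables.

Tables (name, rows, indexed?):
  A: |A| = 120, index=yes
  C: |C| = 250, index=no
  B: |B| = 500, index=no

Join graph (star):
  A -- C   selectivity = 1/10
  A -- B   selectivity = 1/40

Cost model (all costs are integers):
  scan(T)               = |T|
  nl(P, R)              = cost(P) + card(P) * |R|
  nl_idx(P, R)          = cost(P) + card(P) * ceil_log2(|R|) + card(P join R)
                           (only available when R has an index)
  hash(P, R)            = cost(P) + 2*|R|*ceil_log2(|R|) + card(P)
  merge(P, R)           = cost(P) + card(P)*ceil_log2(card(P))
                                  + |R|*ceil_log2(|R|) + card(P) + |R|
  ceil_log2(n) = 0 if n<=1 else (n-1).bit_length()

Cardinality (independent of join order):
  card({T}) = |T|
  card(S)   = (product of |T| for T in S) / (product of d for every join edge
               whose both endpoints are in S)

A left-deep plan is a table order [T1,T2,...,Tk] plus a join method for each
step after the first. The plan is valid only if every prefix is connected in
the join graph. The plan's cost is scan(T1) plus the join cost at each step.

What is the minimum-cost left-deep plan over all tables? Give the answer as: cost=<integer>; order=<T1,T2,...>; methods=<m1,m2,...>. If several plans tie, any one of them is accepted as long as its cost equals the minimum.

cost=8180; order=B,A,C; methods=hash,hash

Selinger DP (subsets sized 1..n):
  {A}: scan cost=120, card=120
  {C}: scan cost=250, card=250
  {B}: scan cost=500, card=500
  {AC}: card=3000; try (A,hash)→2180, (C,merge)→3330, (A,merge)→3460, (C,hash)→4240, (A,nl_idx)→5000, (C,nl)→30120 …(+1); best=2180 via (A,hash)
  {AB}: card=1500; try (A,hash)→2680, (A,nl_idx)→5500, (B,merge)→6080, (A,merge)→6460, (B,hash)→9240, (B,nl)→60120 …(+1); best=2680 via (A,hash)
  {ABC}: card=37500; try (C,hash)→8180, (B,hash)→14180, (C,merge)→22930, (B,merge)→46180, (C,nl)→377680, (B,nl)→1502180; best=8180 via (C,hash)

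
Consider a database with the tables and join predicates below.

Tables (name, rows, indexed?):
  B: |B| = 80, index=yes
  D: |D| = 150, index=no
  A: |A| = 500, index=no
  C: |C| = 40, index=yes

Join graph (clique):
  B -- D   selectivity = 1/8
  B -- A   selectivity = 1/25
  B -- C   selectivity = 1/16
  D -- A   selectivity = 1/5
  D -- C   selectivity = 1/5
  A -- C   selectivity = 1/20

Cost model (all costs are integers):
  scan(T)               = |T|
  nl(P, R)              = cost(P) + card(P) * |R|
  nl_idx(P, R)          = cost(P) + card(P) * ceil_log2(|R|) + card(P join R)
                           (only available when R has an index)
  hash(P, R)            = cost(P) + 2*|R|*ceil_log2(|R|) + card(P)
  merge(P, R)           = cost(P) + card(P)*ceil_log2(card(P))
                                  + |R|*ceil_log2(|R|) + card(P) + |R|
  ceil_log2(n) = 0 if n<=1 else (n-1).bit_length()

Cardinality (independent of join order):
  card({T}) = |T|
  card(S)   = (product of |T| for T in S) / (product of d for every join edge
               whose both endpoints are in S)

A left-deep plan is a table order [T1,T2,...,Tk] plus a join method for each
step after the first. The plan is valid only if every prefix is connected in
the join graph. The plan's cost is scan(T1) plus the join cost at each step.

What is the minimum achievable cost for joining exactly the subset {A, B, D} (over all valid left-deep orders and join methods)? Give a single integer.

6120

Selinger DP over subsets of {A,B,D}:
  {B}: scan cost=80, card=80
  {D}: scan cost=150, card=150
  {A}: scan cost=500, card=500
  {BD}: card=1500; try (B,hash)→1420, (D,merge)→2070, (B,merge)→2140, (D,hash)→2560, (B,nl_idx)→2700, (D,nl)→12080 …(+1); best=1420 via (B,hash)
  {AB}: card=1600; try (B,hash)→2120, (B,nl_idx)→5600, (A,merge)→5720, (B,merge)→6140, (A,hash)→9160, (A,nl)→40080 …(+1); best=2120 via (B,hash)
  {AD}: card=15000; try (D,hash)→3400, (A,merge)→6500, (D,merge)→6850, (A,hash)→9300, (A,nl)→75150, (D,nl)→75500; best=3400 via (D,hash)
  {ABD}: card=6000; try (D,hash)→6120, (A,hash)→11920, (B,hash)→19520, (D,merge)→22670, (A,merge)→24420, (B,nl_idx)→114400 …(+4); best=6120 via (D,hash)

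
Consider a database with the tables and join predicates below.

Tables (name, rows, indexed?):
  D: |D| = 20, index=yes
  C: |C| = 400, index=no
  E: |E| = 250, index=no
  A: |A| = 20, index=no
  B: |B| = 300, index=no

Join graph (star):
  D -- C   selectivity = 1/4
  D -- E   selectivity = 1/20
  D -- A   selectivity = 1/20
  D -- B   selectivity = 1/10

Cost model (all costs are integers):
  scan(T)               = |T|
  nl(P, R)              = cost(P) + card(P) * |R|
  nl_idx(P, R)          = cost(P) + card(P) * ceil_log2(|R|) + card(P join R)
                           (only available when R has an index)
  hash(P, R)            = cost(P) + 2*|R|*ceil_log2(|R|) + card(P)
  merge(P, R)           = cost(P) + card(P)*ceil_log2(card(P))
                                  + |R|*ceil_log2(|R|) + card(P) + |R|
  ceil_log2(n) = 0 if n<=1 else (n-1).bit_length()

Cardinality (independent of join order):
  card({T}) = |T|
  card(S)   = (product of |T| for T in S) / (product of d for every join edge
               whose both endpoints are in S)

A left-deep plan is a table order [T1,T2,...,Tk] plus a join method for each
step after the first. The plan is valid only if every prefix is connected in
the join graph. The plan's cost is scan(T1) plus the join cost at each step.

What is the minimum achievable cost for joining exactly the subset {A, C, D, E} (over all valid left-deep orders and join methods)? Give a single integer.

Selinger DP over subsets of {A,C,D,E}:
  {D}: scan cost=20, card=20
  {C}: scan cost=400, card=400
  {E}: scan cost=250, card=250
  {A}: scan cost=20, card=20
  {CD}: card=2000; try (D,hash)→1000, (C,merge)→4140, (D,nl_idx)→4400, (D,merge)→4520, (C,hash)→7240, (C,nl)→8020 …(+1); best=1000 via (D,hash)
  {DE}: card=250; try (D,hash)→700, (D,nl_idx)→1750, (E,merge)→2390, (D,merge)→2620, (E,hash)→4040, (E,nl)→5020 …(+1); best=700 via (D,hash)
  {AD}: card=20; try (D,nl_idx)→140, (D,hash)→240, (A,hash)→240, (D,merge)→260, (A,merge)→260, (D,nl)→420 …(+1); best=140 via (D,nl_idx)
  {CDE}: card=25000; try (C,merge)→6950, (E,hash)→7000, (C,hash)→8150, (E,merge)→27250, (C,nl)→100700, (E,nl)→501000; best=6950 via (C,merge)
  {ACD}: card=2000; try (A,hash)→3200, (C,merge)→4260, (C,hash)→7360, (C,nl)→8140, (A,merge)→25120, (A,nl)→41000; best=3200 via (A,hash)
  {ADE}: card=250; try (A,hash)→1150, (E,merge)→2510, (A,merge)→3070, (E,hash)→4160, (E,nl)→5140, (A,nl)→5700; best=1150 via (A,hash)
  {ACDE}: card=25000; try (C,merge)→7400, (C,hash)→8600, (E,hash)→9200, (E,merge)→29450, (A,hash)→32150, (C,nl)→101150 …(+3); best=7400 via (C,merge)

7400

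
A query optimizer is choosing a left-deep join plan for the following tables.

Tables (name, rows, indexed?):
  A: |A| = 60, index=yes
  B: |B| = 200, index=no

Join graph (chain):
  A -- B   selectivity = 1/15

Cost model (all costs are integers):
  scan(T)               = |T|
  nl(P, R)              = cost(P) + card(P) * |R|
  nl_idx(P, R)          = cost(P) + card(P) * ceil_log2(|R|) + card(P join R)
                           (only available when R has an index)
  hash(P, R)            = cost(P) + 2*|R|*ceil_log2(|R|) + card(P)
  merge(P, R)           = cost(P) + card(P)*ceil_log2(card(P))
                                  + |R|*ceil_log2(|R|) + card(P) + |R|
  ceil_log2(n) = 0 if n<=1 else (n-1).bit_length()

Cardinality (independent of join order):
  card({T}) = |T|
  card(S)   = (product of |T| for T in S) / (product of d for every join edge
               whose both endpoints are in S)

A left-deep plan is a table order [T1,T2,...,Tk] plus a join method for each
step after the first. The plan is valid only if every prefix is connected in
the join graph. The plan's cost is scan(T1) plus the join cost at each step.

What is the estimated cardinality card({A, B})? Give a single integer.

Tables in S: A(60), B(200)
Edges inside S: A-B(d=15)
numerator = 60 * 200 = 12000
denominator = 15 = 15
card(S) = 12000 / 15 = 800

800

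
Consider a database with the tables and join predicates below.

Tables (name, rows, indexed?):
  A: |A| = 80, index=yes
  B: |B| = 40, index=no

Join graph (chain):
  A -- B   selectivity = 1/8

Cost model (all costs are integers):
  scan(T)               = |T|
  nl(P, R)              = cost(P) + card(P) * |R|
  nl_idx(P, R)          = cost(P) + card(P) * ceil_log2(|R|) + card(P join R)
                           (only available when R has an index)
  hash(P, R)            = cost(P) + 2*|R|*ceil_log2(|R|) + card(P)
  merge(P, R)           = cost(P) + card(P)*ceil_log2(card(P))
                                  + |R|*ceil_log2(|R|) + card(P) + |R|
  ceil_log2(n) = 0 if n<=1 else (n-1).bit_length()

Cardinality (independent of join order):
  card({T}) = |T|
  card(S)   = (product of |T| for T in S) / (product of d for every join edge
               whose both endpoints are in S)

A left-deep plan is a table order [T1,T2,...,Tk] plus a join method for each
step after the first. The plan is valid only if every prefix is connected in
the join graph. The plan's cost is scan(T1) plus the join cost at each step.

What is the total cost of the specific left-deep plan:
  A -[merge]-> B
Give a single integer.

1000

step 1: scan A: cost=80, card=80
step 2: join B via merge
    card(P join B) = 80*40/(8) = 400
    cost = 80 + 80*7 + 40*6 + 80 + 40 = 1000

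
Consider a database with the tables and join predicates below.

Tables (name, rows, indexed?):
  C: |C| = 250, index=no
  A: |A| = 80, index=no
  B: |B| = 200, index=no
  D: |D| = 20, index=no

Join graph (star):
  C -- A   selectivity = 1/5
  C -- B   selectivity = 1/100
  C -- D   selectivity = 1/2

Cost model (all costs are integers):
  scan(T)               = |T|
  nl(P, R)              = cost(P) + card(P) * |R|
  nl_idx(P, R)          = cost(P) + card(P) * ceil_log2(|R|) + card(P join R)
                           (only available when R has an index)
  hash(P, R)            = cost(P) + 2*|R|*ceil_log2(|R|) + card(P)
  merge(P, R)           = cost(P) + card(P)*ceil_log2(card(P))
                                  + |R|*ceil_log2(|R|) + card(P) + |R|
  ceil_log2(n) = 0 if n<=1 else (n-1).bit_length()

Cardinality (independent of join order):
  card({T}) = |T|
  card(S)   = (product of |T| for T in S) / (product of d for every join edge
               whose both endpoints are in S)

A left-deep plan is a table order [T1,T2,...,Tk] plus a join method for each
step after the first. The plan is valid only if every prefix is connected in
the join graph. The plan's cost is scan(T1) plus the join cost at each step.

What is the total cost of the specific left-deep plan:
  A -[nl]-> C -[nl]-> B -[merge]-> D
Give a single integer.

932200

step 1: scan A: cost=80, card=80
step 2: join C via nl
    card(P join C) = 80*250/(5) = 4000
    cost = 80 + 80*250 = 20080
step 3: join B via nl
    card(P join B) = 4000*200/(100) = 8000
    cost = 20080 + 4000*200 = 820080
step 4: join D via merge
    card(P join D) = 8000*20/(2) = 80000
    cost = 820080 + 8000*13 + 20*5 + 8000 + 20 = 932200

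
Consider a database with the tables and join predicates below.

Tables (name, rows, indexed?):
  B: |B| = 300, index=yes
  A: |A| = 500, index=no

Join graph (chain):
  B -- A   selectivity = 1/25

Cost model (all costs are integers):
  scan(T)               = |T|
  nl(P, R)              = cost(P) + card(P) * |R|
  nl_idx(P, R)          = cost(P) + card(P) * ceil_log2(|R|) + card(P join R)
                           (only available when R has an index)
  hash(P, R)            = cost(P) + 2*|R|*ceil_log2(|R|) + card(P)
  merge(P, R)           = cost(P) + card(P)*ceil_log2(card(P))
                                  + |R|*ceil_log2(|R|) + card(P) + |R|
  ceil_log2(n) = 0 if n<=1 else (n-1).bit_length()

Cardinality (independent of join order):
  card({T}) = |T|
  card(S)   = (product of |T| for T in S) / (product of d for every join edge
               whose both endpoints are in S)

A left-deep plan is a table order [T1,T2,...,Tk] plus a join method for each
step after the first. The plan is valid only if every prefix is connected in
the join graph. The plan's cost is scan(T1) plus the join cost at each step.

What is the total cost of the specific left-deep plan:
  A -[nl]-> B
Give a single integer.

150500

step 1: scan A: cost=500, card=500
step 2: join B via nl
    card(P join B) = 500*300/(25) = 6000
    cost = 500 + 500*300 = 150500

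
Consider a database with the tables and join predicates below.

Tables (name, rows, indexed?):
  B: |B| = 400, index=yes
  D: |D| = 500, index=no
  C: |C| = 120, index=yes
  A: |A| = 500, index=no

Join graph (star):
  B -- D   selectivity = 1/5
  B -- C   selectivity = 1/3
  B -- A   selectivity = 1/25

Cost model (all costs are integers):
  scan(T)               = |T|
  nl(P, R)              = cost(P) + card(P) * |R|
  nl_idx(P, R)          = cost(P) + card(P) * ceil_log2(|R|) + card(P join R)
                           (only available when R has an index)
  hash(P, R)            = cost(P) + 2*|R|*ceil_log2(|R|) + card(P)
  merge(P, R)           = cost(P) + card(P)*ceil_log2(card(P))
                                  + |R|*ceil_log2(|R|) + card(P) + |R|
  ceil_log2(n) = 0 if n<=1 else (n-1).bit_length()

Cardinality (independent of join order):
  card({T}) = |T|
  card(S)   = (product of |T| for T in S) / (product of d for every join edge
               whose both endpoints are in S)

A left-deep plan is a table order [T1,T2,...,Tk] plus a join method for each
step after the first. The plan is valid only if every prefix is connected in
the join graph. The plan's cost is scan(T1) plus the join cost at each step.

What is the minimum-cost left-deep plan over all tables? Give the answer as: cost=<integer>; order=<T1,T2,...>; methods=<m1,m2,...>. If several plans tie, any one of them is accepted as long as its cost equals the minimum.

Selinger DP (subsets sized 1..n):
  {B}: scan cost=400, card=400
  {D}: scan cost=500, card=500
  {C}: scan cost=120, card=120
  {A}: scan cost=500, card=500
  {BD}: card=40000; try (B,hash)→8200, (D,merge)→9400, (B,merge)→9500, (D,hash)→9800, (B,nl_idx)→45000, (D,nl)→200400 …(+1); best=8200 via (B,hash)
  {BC}: card=16000; try (C,hash)→2480, (B,merge)→5080, (C,merge)→5360, (B,hash)→7440, (B,nl_idx)→17200, (C,nl_idx)→19200 …(+2); best=2480 via (C,hash)
  {AB}: card=8000; try (B,hash)→8200, (A,merge)→9400, (B,merge)→9500, (A,hash)→9800, (B,nl_idx)→13000, (A,nl)→200400 …(+1); best=8200 via (B,hash)
  {BCD}: card=1600000; try (D,hash)→27480, (C,hash)→49880, (D,merge)→247480, (C,merge)→689160, (C,nl_idx)→1888200, (C,nl)→4808200 …(+1); best=27480 via (D,hash)
  {ABD}: card=800000; try (D,hash)→25200, (A,hash)→57200, (D,merge)→125200, (A,merge)→693200, (D,nl)→4008200, (A,nl)→20008200; best=25200 via (D,hash)
  {ABC}: card=320000; try (C,hash)→17880, (A,hash)→27480, (C,merge)→121160, (A,merge)→247480, (C,nl_idx)→384200, (C,nl)→968200 …(+1); best=17880 via (C,hash)
  {ABCD}: card=32000000; try (D,hash)→346880, (C,hash)→826880, (A,hash)→1636480, (D,merge)→6422880, (C,merge)→16826160, (A,merge)→35232480 …(+4); best=346880 via (D,hash)

cost=346880; order=A,B,C,D; methods=hash,hash,hash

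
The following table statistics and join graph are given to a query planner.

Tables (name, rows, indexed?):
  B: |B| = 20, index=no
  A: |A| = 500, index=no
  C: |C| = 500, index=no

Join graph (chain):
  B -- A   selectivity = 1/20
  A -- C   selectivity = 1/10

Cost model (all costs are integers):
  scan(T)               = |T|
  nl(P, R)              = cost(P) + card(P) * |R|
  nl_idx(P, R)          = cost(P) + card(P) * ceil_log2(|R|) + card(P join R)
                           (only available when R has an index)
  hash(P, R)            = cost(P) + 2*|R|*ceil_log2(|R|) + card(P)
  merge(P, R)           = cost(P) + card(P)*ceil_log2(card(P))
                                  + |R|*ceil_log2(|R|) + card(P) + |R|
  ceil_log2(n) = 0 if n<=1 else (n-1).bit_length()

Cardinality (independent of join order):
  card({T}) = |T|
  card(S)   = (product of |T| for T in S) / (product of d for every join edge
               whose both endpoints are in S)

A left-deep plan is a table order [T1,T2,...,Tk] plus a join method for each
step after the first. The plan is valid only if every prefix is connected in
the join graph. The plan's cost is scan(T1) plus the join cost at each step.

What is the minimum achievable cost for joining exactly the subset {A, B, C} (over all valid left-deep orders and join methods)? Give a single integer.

Selinger DP over subsets of {A,B,C}:
  {B}: scan cost=20, card=20
  {A}: scan cost=500, card=500
  {C}: scan cost=500, card=500
  {AB}: card=500; try (B,hash)→1200, (A,merge)→5140, (B,merge)→5620, (A,hash)→9040, (A,nl)→10020, (B,nl)→10500; best=1200 via (B,hash)
  {AC}: card=25000; try (C,hash)→10000, (A,hash)→10000, (C,merge)→10500, (A,merge)→10500, (C,nl)→250500, (A,nl)→250500; best=10000 via (C,hash)
  {ABC}: card=25000; try (C,hash)→10700, (C,merge)→11200, (B,hash)→35200, (C,nl)→251200, (B,merge)→410120, (B,nl)→510000; best=10700 via (C,hash)

10700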